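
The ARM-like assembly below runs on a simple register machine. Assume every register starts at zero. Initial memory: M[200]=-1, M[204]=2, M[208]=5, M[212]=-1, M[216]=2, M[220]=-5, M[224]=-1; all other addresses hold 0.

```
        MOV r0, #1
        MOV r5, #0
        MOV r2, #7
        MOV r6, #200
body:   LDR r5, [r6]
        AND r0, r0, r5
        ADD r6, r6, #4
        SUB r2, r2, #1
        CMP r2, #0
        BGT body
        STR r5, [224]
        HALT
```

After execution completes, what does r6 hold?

after MOV r0, #1: r0=1
after MOV r5, #0: r5=0
after MOV r2, #7: r2=7
after MOV r6, #200: r6=200
after LDR r5, [r6]: r5=M[200]=-1
after AND r0, r0, r5: r0=1&(-1)=1
after ADD r6, r6, #4: r6=200+4=204
after SUB r2, r2, #1: r2=7-1=6
CMP r2, #0  (cmp 6,0)
BGT body: taken
after LDR r5, [r6]: r5=M[204]=2
after AND r0, r0, r5: r0=1&2=0
after ADD r6, r6, #4: r6=204+4=208
after SUB r2, r2, #1: r2=6-1=5
CMP r2, #0  (cmp 5,0)
BGT body: taken
after LDR r5, [r6]: r5=M[208]=5
after AND r0, r0, r5: r0=0&5=0
after ADD r6, r6, #4: r6=208+4=212
after SUB r2, r2, #1: r2=5-1=4
CMP r2, #0  (cmp 4,0)
BGT body: taken
after LDR r5, [r6]: r5=M[212]=-1
after AND r0, r0, r5: r0=0&(-1)=0
after ADD r6, r6, #4: r6=212+4=216
after SUB r2, r2, #1: r2=4-1=3
CMP r2, #0  (cmp 3,0)
BGT body: taken
after LDR r5, [r6]: r5=M[216]=2
after AND r0, r0, r5: r0=0&2=0
after ADD r6, r6, #4: r6=216+4=220
after SUB r2, r2, #1: r2=3-1=2
CMP r2, #0  (cmp 2,0)
BGT body: taken
after LDR r5, [r6]: r5=M[220]=-5
after AND r0, r0, r5: r0=0&(-5)=0
after ADD r6, r6, #4: r6=220+4=224
after SUB r2, r2, #1: r2=2-1=1
CMP r2, #0  (cmp 1,0)
BGT body: taken
after LDR r5, [r6]: r5=M[224]=-1
after AND r0, r0, r5: r0=0&(-1)=0
after ADD r6, r6, #4: r6=224+4=228
after SUB r2, r2, #1: r2=1-1=0
CMP r2, #0  (cmp 0,0)
BGT body: not taken
STR r5, [224] → M[224]=-1
halt.

228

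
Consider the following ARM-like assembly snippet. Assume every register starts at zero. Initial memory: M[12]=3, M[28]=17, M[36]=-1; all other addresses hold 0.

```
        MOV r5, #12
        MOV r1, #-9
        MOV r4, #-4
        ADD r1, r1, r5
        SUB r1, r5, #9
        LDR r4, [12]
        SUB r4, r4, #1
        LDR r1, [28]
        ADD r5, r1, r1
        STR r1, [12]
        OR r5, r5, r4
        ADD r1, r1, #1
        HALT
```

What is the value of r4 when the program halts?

2

MOV r5, #12 → r5=12
MOV r1, #-9 → r1=-9
MOV r4, #-4 → r4=-4
ADD r1, r1, r5 → r1=(-9)+12=3
SUB r1, r5, #9 → r1=12-9=3
LDR r4, [12] → r4=M[12]=3
SUB r4, r4, #1 → r4=3-1=2
LDR r1, [28] → r1=M[28]=17
ADD r5, r1, r1 → r5=17+17=34
STR r1, [12] → M[12]=17
OR r5, r5, r4 → r5=34|2=34
ADD r1, r1, #1 → r1=17+1=18
halt.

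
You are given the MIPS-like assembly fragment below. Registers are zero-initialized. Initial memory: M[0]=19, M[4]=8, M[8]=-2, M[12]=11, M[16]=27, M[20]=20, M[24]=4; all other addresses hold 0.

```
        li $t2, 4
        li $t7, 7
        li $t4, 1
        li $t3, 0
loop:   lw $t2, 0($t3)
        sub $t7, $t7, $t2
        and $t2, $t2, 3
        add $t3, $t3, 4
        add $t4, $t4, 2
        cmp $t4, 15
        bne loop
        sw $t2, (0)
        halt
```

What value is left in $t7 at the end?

-80

$t2=4
$t7=7
$t4=1
$t3=0
$t2=M[0]=19
$t7=7-19=-12
$t2=19&3=3
$t3=0+4=4
$t4=1+2=3
cmp $t4, 15  (cmp 3,15)
bne loop: taken
$t2=M[4]=8
$t7=(-12)-8=-20
$t2=8&3=0
$t3=4+4=8
$t4=3+2=5
cmp $t4, 15  (cmp 5,15)
bne loop: taken
$t2=M[8]=-2
$t7=(-20)-(-2)=-18
$t2=(-2)&3=2
$t3=8+4=12
$t4=5+2=7
cmp $t4, 15  (cmp 7,15)
bne loop: taken
$t2=M[12]=11
$t7=(-18)-11=-29
$t2=11&3=3
$t3=12+4=16
$t4=7+2=9
cmp $t4, 15  (cmp 9,15)
bne loop: taken
$t2=M[16]=27
$t7=(-29)-27=-56
$t2=27&3=3
$t3=16+4=20
$t4=9+2=11
cmp $t4, 15  (cmp 11,15)
bne loop: taken
$t2=M[20]=20
$t7=(-56)-20=-76
$t2=20&3=0
$t3=20+4=24
$t4=11+2=13
cmp $t4, 15  (cmp 13,15)
bne loop: taken
$t2=M[24]=4
$t7=(-76)-4=-80
$t2=4&3=0
$t3=24+4=28
$t4=13+2=15
cmp $t4, 15  (cmp 15,15)
bne loop: not taken
sw $t2, (0) → M[0]=0
halt.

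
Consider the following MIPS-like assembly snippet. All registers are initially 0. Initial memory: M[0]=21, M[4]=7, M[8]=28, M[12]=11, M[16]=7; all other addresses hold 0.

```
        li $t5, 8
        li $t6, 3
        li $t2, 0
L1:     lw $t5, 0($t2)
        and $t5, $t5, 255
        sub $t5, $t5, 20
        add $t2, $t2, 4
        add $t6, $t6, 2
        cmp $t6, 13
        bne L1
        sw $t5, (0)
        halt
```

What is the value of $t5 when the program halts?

li $t5, 8 → $t5=8
li $t6, 3 → $t6=3
li $t2, 0 → $t2=0
lw $t5, 0($t2) → $t5=M[0]=21
and $t5, $t5, 255 → $t5=21&255=21
sub $t5, $t5, 20 → $t5=21-20=1
add $t2, $t2, 4 → $t2=0+4=4
add $t6, $t6, 2 → $t6=3+2=5
cmp $t6, 13  (cmp 5,13)
bne L1: taken
lw $t5, 0($t2) → $t5=M[4]=7
and $t5, $t5, 255 → $t5=7&255=7
sub $t5, $t5, 20 → $t5=7-20=-13
add $t2, $t2, 4 → $t2=4+4=8
add $t6, $t6, 2 → $t6=5+2=7
cmp $t6, 13  (cmp 7,13)
bne L1: taken
lw $t5, 0($t2) → $t5=M[8]=28
and $t5, $t5, 255 → $t5=28&255=28
sub $t5, $t5, 20 → $t5=28-20=8
add $t2, $t2, 4 → $t2=8+4=12
add $t6, $t6, 2 → $t6=7+2=9
cmp $t6, 13  (cmp 9,13)
bne L1: taken
lw $t5, 0($t2) → $t5=M[12]=11
and $t5, $t5, 255 → $t5=11&255=11
sub $t5, $t5, 20 → $t5=11-20=-9
add $t2, $t2, 4 → $t2=12+4=16
add $t6, $t6, 2 → $t6=9+2=11
cmp $t6, 13  (cmp 11,13)
bne L1: taken
lw $t5, 0($t2) → $t5=M[16]=7
and $t5, $t5, 255 → $t5=7&255=7
sub $t5, $t5, 20 → $t5=7-20=-13
add $t2, $t2, 4 → $t2=16+4=20
add $t6, $t6, 2 → $t6=11+2=13
cmp $t6, 13  (cmp 13,13)
bne L1: not taken
sw $t5, (0) → M[0]=-13
halt.

-13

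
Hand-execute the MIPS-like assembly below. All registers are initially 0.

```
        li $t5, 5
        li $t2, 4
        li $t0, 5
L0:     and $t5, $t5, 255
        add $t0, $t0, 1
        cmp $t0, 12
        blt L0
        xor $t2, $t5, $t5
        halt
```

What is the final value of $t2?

0

$t5=5
$t2=4
$t0=5
$t5=5&255=5
$t0=5+1=6
cmp $t0, 12  (cmp 6,12)
blt L0: taken
$t5=5&255=5
$t0=6+1=7
cmp $t0, 12  (cmp 7,12)
blt L0: taken
$t5=5&255=5
$t0=7+1=8
cmp $t0, 12  (cmp 8,12)
blt L0: taken
$t5=5&255=5
$t0=8+1=9
cmp $t0, 12  (cmp 9,12)
blt L0: taken
$t5=5&255=5
$t0=9+1=10
cmp $t0, 12  (cmp 10,12)
blt L0: taken
$t5=5&255=5
$t0=10+1=11
cmp $t0, 12  (cmp 11,12)
blt L0: taken
$t5=5&255=5
$t0=11+1=12
cmp $t0, 12  (cmp 12,12)
blt L0: not taken
$t2=5^5=0
halt.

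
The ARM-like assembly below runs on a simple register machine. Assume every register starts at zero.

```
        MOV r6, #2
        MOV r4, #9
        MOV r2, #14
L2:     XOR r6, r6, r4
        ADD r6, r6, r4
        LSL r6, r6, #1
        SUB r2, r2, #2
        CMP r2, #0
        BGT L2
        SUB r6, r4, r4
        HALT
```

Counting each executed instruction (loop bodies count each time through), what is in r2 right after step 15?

MOV r6, #2 → r6=2
MOV r4, #9 → r4=9
MOV r2, #14 → r2=14
XOR r6, r6, r4 → r6=2^9=11
ADD r6, r6, r4 → r6=11+9=20
LSL r6, r6, #1 → r6=20<<1=40
SUB r2, r2, #2 → r2=14-2=12
CMP r2, #0  (cmp 12,0)
BGT L2: taken
XOR r6, r6, r4 → r6=40^9=33
ADD r6, r6, r4 → r6=33+9=42
LSL r6, r6, #1 → r6=42<<1=84
SUB r2, r2, #2 → r2=12-2=10
CMP r2, #0  (cmp 10,0)
BGT L2: taken
After step 15: r2 = 10.

10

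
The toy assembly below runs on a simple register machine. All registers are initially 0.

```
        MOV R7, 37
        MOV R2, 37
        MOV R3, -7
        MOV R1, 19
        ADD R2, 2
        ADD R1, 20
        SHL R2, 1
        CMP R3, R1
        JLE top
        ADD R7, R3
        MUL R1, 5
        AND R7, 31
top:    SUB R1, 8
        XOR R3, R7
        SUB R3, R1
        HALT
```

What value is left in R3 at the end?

MOV R7, 37 → R7=37
MOV R2, 37 → R2=37
MOV R3, -7 → R3=-7
MOV R1, 19 → R1=19
ADD R2, 2 → R2=37+2=39
ADD R1, 20 → R1=19+20=39
SHL R2, 1 → R2=39<<1=78
CMP R3, R1  (cmp -7,39)
JLE top: taken
SUB R1, 8 → R1=39-8=31
XOR R3, R7 → R3=(-7)^37=-36
SUB R3, R1 → R3=(-36)-31=-67
halt.

-67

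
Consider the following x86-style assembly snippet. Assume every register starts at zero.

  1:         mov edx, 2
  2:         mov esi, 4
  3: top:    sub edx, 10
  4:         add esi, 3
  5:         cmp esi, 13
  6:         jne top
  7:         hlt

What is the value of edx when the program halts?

-28

mov edx, 2 → edx=2
mov esi, 4 → esi=4
sub edx, 10 → edx=2-10=-8
add esi, 3 → esi=4+3=7
cmp esi, 13  (cmp 7,13)
jne top: taken
sub edx, 10 → edx=(-8)-10=-18
add esi, 3 → esi=7+3=10
cmp esi, 13  (cmp 10,13)
jne top: taken
sub edx, 10 → edx=(-18)-10=-28
add esi, 3 → esi=10+3=13
cmp esi, 13  (cmp 13,13)
jne top: not taken
halt.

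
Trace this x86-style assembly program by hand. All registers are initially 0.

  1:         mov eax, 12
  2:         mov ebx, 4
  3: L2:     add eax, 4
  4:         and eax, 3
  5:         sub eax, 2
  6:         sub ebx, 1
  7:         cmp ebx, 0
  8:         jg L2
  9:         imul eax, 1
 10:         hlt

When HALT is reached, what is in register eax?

0

eax=12
ebx=4
eax=12+4=16
eax=16&3=0
eax=0-2=-2
ebx=4-1=3
cmp ebx, 0  (cmp 3,0)
jg L2: taken
eax=(-2)+4=2
eax=2&3=2
eax=2-2=0
ebx=3-1=2
cmp ebx, 0  (cmp 2,0)
jg L2: taken
eax=0+4=4
eax=4&3=0
eax=0-2=-2
ebx=2-1=1
cmp ebx, 0  (cmp 1,0)
jg L2: taken
eax=(-2)+4=2
eax=2&3=2
eax=2-2=0
ebx=1-1=0
cmp ebx, 0  (cmp 0,0)
jg L2: not taken
eax=0*1=0
halt.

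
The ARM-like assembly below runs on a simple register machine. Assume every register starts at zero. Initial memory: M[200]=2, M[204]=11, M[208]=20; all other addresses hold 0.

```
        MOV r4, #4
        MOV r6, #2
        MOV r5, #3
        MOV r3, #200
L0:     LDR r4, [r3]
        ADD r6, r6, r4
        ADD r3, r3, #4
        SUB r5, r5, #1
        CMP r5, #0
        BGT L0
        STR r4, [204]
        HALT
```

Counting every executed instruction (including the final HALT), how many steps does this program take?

MOV r4, #4 → r4=4
MOV r6, #2 → r6=2
MOV r5, #3 → r5=3
MOV r3, #200 → r3=200
LDR r4, [r3] → r4=M[200]=2
ADD r6, r6, r4 → r6=2+2=4
ADD r3, r3, #4 → r3=200+4=204
SUB r5, r5, #1 → r5=3-1=2
CMP r5, #0  (cmp 2,0)
BGT L0: taken
LDR r4, [r3] → r4=M[204]=11
ADD r6, r6, r4 → r6=4+11=15
ADD r3, r3, #4 → r3=204+4=208
SUB r5, r5, #1 → r5=2-1=1
CMP r5, #0  (cmp 1,0)
BGT L0: taken
LDR r4, [r3] → r4=M[208]=20
ADD r6, r6, r4 → r6=15+20=35
ADD r3, r3, #4 → r3=208+4=212
SUB r5, r5, #1 → r5=1-1=0
CMP r5, #0  (cmp 0,0)
BGT L0: not taken
STR r4, [204] → M[204]=20
halt.
Total executed instructions: 24.

24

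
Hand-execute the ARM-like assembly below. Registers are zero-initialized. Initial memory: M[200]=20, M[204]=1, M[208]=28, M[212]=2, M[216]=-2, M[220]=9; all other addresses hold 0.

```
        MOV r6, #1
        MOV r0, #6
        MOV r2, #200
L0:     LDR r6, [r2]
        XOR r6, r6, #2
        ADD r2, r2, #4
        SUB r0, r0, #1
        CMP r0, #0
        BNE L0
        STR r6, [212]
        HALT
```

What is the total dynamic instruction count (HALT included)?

41

after MOV r6, #1: r6=1
after MOV r0, #6: r0=6
after MOV r2, #200: r2=200
after LDR r6, [r2]: r6=M[200]=20
after XOR r6, r6, #2: r6=20^2=22
after ADD r2, r2, #4: r2=200+4=204
after SUB r0, r0, #1: r0=6-1=5
CMP r0, #0  (cmp 5,0)
BNE L0: taken
after LDR r6, [r2]: r6=M[204]=1
after XOR r6, r6, #2: r6=1^2=3
after ADD r2, r2, #4: r2=204+4=208
after SUB r0, r0, #1: r0=5-1=4
CMP r0, #0  (cmp 4,0)
BNE L0: taken
after LDR r6, [r2]: r6=M[208]=28
after XOR r6, r6, #2: r6=28^2=30
after ADD r2, r2, #4: r2=208+4=212
after SUB r0, r0, #1: r0=4-1=3
CMP r0, #0  (cmp 3,0)
BNE L0: taken
after LDR r6, [r2]: r6=M[212]=2
after XOR r6, r6, #2: r6=2^2=0
after ADD r2, r2, #4: r2=212+4=216
after SUB r0, r0, #1: r0=3-1=2
CMP r0, #0  (cmp 2,0)
BNE L0: taken
after LDR r6, [r2]: r6=M[216]=-2
after XOR r6, r6, #2: r6=(-2)^2=-4
after ADD r2, r2, #4: r2=216+4=220
after SUB r0, r0, #1: r0=2-1=1
CMP r0, #0  (cmp 1,0)
BNE L0: taken
after LDR r6, [r2]: r6=M[220]=9
after XOR r6, r6, #2: r6=9^2=11
after ADD r2, r2, #4: r2=220+4=224
after SUB r0, r0, #1: r0=1-1=0
CMP r0, #0  (cmp 0,0)
BNE L0: not taken
STR r6, [212] → M[212]=11
halt.
Total executed instructions: 41.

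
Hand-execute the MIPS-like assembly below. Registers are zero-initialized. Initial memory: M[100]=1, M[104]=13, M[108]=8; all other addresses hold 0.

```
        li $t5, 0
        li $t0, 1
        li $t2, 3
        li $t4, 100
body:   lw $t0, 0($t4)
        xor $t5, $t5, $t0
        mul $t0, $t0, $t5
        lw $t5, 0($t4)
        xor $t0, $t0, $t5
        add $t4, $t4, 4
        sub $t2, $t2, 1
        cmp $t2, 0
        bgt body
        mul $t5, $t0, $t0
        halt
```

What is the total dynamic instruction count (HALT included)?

li $t5, 0 → $t5=0
li $t0, 1 → $t0=1
li $t2, 3 → $t2=3
li $t4, 100 → $t4=100
lw $t0, 0($t4) → $t0=M[100]=1
xor $t5, $t5, $t0 → $t5=0^1=1
mul $t0, $t0, $t5 → $t0=1*1=1
lw $t5, 0($t4) → $t5=M[100]=1
xor $t0, $t0, $t5 → $t0=1^1=0
add $t4, $t4, 4 → $t4=100+4=104
sub $t2, $t2, 1 → $t2=3-1=2
cmp $t2, 0  (cmp 2,0)
bgt body: taken
lw $t0, 0($t4) → $t0=M[104]=13
xor $t5, $t5, $t0 → $t5=1^13=12
mul $t0, $t0, $t5 → $t0=13*12=156
lw $t5, 0($t4) → $t5=M[104]=13
xor $t0, $t0, $t5 → $t0=156^13=145
add $t4, $t4, 4 → $t4=104+4=108
sub $t2, $t2, 1 → $t2=2-1=1
cmp $t2, 0  (cmp 1,0)
bgt body: taken
lw $t0, 0($t4) → $t0=M[108]=8
xor $t5, $t5, $t0 → $t5=13^8=5
mul $t0, $t0, $t5 → $t0=8*5=40
lw $t5, 0($t4) → $t5=M[108]=8
xor $t0, $t0, $t5 → $t0=40^8=32
add $t4, $t4, 4 → $t4=108+4=112
sub $t2, $t2, 1 → $t2=1-1=0
cmp $t2, 0  (cmp 0,0)
bgt body: not taken
mul $t5, $t0, $t0 → $t5=32*32=1024
halt.
Total executed instructions: 33.

33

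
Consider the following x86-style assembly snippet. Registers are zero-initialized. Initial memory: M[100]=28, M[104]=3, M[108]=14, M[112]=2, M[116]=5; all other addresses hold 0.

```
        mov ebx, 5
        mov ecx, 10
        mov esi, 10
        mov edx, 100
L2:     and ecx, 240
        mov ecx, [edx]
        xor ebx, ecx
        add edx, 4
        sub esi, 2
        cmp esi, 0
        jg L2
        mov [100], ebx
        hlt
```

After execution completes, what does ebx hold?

ebx=5
ecx=10
esi=10
edx=100
ecx=10&240=0
ecx=M[100]=28
ebx=5^28=25
edx=100+4=104
esi=10-2=8
cmp esi, 0  (cmp 8,0)
jg L2: taken
ecx=28&240=16
ecx=M[104]=3
ebx=25^3=26
edx=104+4=108
esi=8-2=6
cmp esi, 0  (cmp 6,0)
jg L2: taken
ecx=3&240=0
ecx=M[108]=14
ebx=26^14=20
edx=108+4=112
esi=6-2=4
cmp esi, 0  (cmp 4,0)
jg L2: taken
ecx=14&240=0
ecx=M[112]=2
ebx=20^2=22
edx=112+4=116
esi=4-2=2
cmp esi, 0  (cmp 2,0)
jg L2: taken
ecx=2&240=0
ecx=M[116]=5
ebx=22^5=19
edx=116+4=120
esi=2-2=0
cmp esi, 0  (cmp 0,0)
jg L2: not taken
mov [100], ebx → M[100]=19
halt.

19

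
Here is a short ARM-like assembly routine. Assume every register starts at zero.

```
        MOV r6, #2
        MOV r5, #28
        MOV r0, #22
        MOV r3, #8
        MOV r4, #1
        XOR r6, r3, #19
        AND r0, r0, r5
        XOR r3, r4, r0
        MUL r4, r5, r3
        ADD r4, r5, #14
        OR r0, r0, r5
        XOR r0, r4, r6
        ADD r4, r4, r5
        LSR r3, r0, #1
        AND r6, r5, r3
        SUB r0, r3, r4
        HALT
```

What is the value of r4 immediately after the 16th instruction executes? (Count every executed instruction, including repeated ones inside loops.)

after MOV r6, #2: r6=2
after MOV r5, #28: r5=28
after MOV r0, #22: r0=22
after MOV r3, #8: r3=8
after MOV r4, #1: r4=1
after XOR r6, r3, #19: r6=8^19=27
after AND r0, r0, r5: r0=22&28=20
after XOR r3, r4, r0: r3=1^20=21
after MUL r4, r5, r3: r4=28*21=588
after ADD r4, r5, #14: r4=28+14=42
after OR r0, r0, r5: r0=20|28=28
after XOR r0, r4, r6: r0=42^27=49
after ADD r4, r4, r5: r4=42+28=70
after LSR r3, r0, #1: r3=49>>1=24
after AND r6, r5, r3: r6=28&24=24
after SUB r0, r3, r4: r0=24-70=-46
After step 16: r4 = 70.

70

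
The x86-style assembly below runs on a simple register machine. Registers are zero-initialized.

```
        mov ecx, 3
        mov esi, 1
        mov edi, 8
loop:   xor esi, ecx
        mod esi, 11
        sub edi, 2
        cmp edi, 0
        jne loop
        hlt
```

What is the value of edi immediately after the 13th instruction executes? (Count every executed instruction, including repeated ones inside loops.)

4

after mov ecx, 3: ecx=3
after mov esi, 1: esi=1
after mov edi, 8: edi=8
after xor esi, ecx: esi=1^3=2
after mod esi, 11: esi=2%11=2
after sub edi, 2: edi=8-2=6
cmp edi, 0  (cmp 6,0)
jne loop: taken
after xor esi, ecx: esi=2^3=1
after mod esi, 11: esi=1%11=1
after sub edi, 2: edi=6-2=4
cmp edi, 0  (cmp 4,0)
jne loop: taken
After step 13: edi = 4.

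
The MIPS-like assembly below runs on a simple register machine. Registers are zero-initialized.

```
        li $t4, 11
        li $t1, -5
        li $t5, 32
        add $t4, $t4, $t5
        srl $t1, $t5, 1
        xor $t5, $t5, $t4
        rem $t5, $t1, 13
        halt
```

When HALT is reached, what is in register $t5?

3

after li $t4, 11: $t4=11
after li $t1, -5: $t1=-5
after li $t5, 32: $t5=32
after add $t4, $t4, $t5: $t4=11+32=43
after srl $t1, $t5, 1: $t1=32>>1=16
after xor $t5, $t5, $t4: $t5=32^43=11
after rem $t5, $t1, 13: $t5=16%13=3
halt.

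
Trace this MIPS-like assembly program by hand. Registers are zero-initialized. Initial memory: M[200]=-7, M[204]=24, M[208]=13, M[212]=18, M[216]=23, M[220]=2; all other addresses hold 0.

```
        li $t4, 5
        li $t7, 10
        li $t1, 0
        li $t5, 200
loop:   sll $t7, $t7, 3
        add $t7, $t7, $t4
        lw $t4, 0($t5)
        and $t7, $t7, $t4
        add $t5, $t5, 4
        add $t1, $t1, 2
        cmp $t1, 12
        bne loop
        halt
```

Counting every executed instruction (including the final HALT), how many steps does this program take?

53

$t4=5
$t7=10
$t1=0
$t5=200
$t7=10<<3=80
$t7=80+5=85
$t4=M[200]=-7
$t7=85&(-7)=81
$t5=200+4=204
$t1=0+2=2
cmp $t1, 12  (cmp 2,12)
bne loop: taken
$t7=81<<3=648
$t7=648+(-7)=641
$t4=M[204]=24
$t7=641&24=0
$t5=204+4=208
$t1=2+2=4
cmp $t1, 12  (cmp 4,12)
bne loop: taken
$t7=0<<3=0
$t7=0+24=24
$t4=M[208]=13
$t7=24&13=8
$t5=208+4=212
$t1=4+2=6
cmp $t1, 12  (cmp 6,12)
bne loop: taken
$t7=8<<3=64
$t7=64+13=77
$t4=M[212]=18
$t7=77&18=0
$t5=212+4=216
$t1=6+2=8
cmp $t1, 12  (cmp 8,12)
bne loop: taken
$t7=0<<3=0
$t7=0+18=18
$t4=M[216]=23
$t7=18&23=18
$t5=216+4=220
$t1=8+2=10
cmp $t1, 12  (cmp 10,12)
bne loop: taken
$t7=18<<3=144
$t7=144+23=167
$t4=M[220]=2
$t7=167&2=2
$t5=220+4=224
$t1=10+2=12
cmp $t1, 12  (cmp 12,12)
bne loop: not taken
halt.
Total executed instructions: 53.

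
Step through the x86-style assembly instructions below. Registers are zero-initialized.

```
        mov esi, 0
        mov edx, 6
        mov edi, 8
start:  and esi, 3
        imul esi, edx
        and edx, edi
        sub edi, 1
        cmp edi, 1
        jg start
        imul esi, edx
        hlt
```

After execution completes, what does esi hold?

mov esi, 0 → esi=0
mov edx, 6 → edx=6
mov edi, 8 → edi=8
and esi, 3 → esi=0&3=0
imul esi, edx → esi=0*6=0
and edx, edi → edx=6&8=0
sub edi, 1 → edi=8-1=7
cmp edi, 1  (cmp 7,1)
jg start: taken
and esi, 3 → esi=0&3=0
imul esi, edx → esi=0*0=0
and edx, edi → edx=0&7=0
sub edi, 1 → edi=7-1=6
cmp edi, 1  (cmp 6,1)
jg start: taken
and esi, 3 → esi=0&3=0
imul esi, edx → esi=0*0=0
and edx, edi → edx=0&6=0
sub edi, 1 → edi=6-1=5
cmp edi, 1  (cmp 5,1)
jg start: taken
and esi, 3 → esi=0&3=0
imul esi, edx → esi=0*0=0
and edx, edi → edx=0&5=0
sub edi, 1 → edi=5-1=4
cmp edi, 1  (cmp 4,1)
jg start: taken
and esi, 3 → esi=0&3=0
imul esi, edx → esi=0*0=0
and edx, edi → edx=0&4=0
sub edi, 1 → edi=4-1=3
cmp edi, 1  (cmp 3,1)
jg start: taken
and esi, 3 → esi=0&3=0
imul esi, edx → esi=0*0=0
and edx, edi → edx=0&3=0
sub edi, 1 → edi=3-1=2
cmp edi, 1  (cmp 2,1)
jg start: taken
and esi, 3 → esi=0&3=0
imul esi, edx → esi=0*0=0
and edx, edi → edx=0&2=0
sub edi, 1 → edi=2-1=1
cmp edi, 1  (cmp 1,1)
jg start: not taken
imul esi, edx → esi=0*0=0
halt.

0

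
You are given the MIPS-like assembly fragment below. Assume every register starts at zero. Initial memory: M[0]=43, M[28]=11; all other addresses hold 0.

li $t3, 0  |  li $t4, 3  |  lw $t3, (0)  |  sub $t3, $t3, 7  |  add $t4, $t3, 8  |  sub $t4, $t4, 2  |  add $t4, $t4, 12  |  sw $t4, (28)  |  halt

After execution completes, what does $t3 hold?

after li $t3, 0: $t3=0
after li $t4, 3: $t4=3
after lw $t3, (0): $t3=M[0]=43
after sub $t3, $t3, 7: $t3=43-7=36
after add $t4, $t3, 8: $t4=36+8=44
after sub $t4, $t4, 2: $t4=44-2=42
after add $t4, $t4, 12: $t4=42+12=54
sw $t4, (28) → M[28]=54
halt.

36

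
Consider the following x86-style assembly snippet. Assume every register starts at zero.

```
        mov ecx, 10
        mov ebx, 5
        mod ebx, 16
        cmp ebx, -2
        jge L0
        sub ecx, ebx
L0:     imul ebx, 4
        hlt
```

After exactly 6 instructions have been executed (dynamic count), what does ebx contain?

mov ecx, 10 → ecx=10
mov ebx, 5 → ebx=5
mod ebx, 16 → ebx=5%16=5
cmp ebx, -2  (cmp 5,-2)
jge L0: taken
imul ebx, 4 → ebx=5*4=20
After step 6: ebx = 20.

20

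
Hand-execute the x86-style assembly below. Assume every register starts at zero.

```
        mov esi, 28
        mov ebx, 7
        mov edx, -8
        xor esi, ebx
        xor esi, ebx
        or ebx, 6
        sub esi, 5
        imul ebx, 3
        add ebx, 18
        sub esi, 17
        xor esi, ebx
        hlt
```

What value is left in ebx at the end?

esi=28
ebx=7
edx=-8
esi=28^7=27
esi=27^7=28
ebx=7|6=7
esi=28-5=23
ebx=7*3=21
ebx=21+18=39
esi=23-17=6
esi=6^39=33
halt.

39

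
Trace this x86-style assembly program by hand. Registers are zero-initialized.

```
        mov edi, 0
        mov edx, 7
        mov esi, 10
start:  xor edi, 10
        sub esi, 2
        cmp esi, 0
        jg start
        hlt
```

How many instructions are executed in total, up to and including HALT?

after mov edi, 0: edi=0
after mov edx, 7: edx=7
after mov esi, 10: esi=10
after xor edi, 10: edi=0^10=10
after sub esi, 2: esi=10-2=8
cmp esi, 0  (cmp 8,0)
jg start: taken
after xor edi, 10: edi=10^10=0
after sub esi, 2: esi=8-2=6
cmp esi, 0  (cmp 6,0)
jg start: taken
after xor edi, 10: edi=0^10=10
after sub esi, 2: esi=6-2=4
cmp esi, 0  (cmp 4,0)
jg start: taken
after xor edi, 10: edi=10^10=0
after sub esi, 2: esi=4-2=2
cmp esi, 0  (cmp 2,0)
jg start: taken
after xor edi, 10: edi=0^10=10
after sub esi, 2: esi=2-2=0
cmp esi, 0  (cmp 0,0)
jg start: not taken
halt.
Total executed instructions: 24.

24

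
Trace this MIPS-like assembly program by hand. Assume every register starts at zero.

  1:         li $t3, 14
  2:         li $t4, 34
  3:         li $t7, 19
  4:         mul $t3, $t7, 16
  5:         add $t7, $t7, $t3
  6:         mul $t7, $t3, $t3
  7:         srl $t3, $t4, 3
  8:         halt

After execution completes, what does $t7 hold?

li $t3, 14 → $t3=14
li $t4, 34 → $t4=34
li $t7, 19 → $t7=19
mul $t3, $t7, 16 → $t3=19*16=304
add $t7, $t7, $t3 → $t7=19+304=323
mul $t7, $t3, $t3 → $t7=304*304=92416
srl $t3, $t4, 3 → $t3=34>>3=4
halt.

92416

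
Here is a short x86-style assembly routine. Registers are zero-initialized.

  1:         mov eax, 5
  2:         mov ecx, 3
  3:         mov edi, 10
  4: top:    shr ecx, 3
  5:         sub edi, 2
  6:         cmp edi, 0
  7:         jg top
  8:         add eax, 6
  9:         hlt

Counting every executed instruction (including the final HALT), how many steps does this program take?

mov eax, 5 → eax=5
mov ecx, 3 → ecx=3
mov edi, 10 → edi=10
shr ecx, 3 → ecx=3>>3=0
sub edi, 2 → edi=10-2=8
cmp edi, 0  (cmp 8,0)
jg top: taken
shr ecx, 3 → ecx=0>>3=0
sub edi, 2 → edi=8-2=6
cmp edi, 0  (cmp 6,0)
jg top: taken
shr ecx, 3 → ecx=0>>3=0
sub edi, 2 → edi=6-2=4
cmp edi, 0  (cmp 4,0)
jg top: taken
shr ecx, 3 → ecx=0>>3=0
sub edi, 2 → edi=4-2=2
cmp edi, 0  (cmp 2,0)
jg top: taken
shr ecx, 3 → ecx=0>>3=0
sub edi, 2 → edi=2-2=0
cmp edi, 0  (cmp 0,0)
jg top: not taken
add eax, 6 → eax=5+6=11
halt.
Total executed instructions: 25.

25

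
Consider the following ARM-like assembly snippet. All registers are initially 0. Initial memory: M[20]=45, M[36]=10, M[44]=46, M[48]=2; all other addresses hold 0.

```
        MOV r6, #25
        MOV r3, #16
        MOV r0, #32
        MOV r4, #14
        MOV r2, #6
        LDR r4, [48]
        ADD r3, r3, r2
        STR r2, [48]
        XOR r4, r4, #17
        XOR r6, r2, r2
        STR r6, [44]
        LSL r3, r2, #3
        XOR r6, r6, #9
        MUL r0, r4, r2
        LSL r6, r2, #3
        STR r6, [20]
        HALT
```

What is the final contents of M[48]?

r6=25
r3=16
r0=32
r4=14
r2=6
r4=M[48]=2
r3=16+6=22
STR r2, [48] → M[48]=6
r4=2^17=19
r6=6^6=0
STR r6, [44] → M[44]=0
r3=6<<3=48
r6=0^9=9
r0=19*6=114
r6=6<<3=48
STR r6, [20] → M[20]=48
halt.

6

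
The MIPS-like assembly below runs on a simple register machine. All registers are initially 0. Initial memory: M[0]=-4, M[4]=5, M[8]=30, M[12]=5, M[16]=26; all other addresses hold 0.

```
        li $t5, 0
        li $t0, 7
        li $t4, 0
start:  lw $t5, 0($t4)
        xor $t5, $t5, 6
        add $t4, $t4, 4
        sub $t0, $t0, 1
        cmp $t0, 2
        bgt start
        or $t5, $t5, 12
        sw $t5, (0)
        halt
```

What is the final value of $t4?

20

after li $t5, 0: $t5=0
after li $t0, 7: $t0=7
after li $t4, 0: $t4=0
after lw $t5, 0($t4): $t5=M[0]=-4
after xor $t5, $t5, 6: $t5=(-4)^6=-6
after add $t4, $t4, 4: $t4=0+4=4
after sub $t0, $t0, 1: $t0=7-1=6
cmp $t0, 2  (cmp 6,2)
bgt start: taken
after lw $t5, 0($t4): $t5=M[4]=5
after xor $t5, $t5, 6: $t5=5^6=3
after add $t4, $t4, 4: $t4=4+4=8
after sub $t0, $t0, 1: $t0=6-1=5
cmp $t0, 2  (cmp 5,2)
bgt start: taken
after lw $t5, 0($t4): $t5=M[8]=30
after xor $t5, $t5, 6: $t5=30^6=24
after add $t4, $t4, 4: $t4=8+4=12
after sub $t0, $t0, 1: $t0=5-1=4
cmp $t0, 2  (cmp 4,2)
bgt start: taken
after lw $t5, 0($t4): $t5=M[12]=5
after xor $t5, $t5, 6: $t5=5^6=3
after add $t4, $t4, 4: $t4=12+4=16
after sub $t0, $t0, 1: $t0=4-1=3
cmp $t0, 2  (cmp 3,2)
bgt start: taken
after lw $t5, 0($t4): $t5=M[16]=26
after xor $t5, $t5, 6: $t5=26^6=28
after add $t4, $t4, 4: $t4=16+4=20
after sub $t0, $t0, 1: $t0=3-1=2
cmp $t0, 2  (cmp 2,2)
bgt start: not taken
after or $t5, $t5, 12: $t5=28|12=28
sw $t5, (0) → M[0]=28
halt.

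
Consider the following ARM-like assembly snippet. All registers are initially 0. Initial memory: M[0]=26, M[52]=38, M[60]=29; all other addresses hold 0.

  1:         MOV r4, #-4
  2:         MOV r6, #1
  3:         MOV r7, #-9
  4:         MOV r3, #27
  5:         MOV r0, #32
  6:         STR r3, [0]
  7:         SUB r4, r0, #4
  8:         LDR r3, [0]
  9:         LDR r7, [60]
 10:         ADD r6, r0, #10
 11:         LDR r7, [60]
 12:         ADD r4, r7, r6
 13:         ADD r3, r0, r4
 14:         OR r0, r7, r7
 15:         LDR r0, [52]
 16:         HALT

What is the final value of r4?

after MOV r4, #-4: r4=-4
after MOV r6, #1: r6=1
after MOV r7, #-9: r7=-9
after MOV r3, #27: r3=27
after MOV r0, #32: r0=32
STR r3, [0] → M[0]=27
after SUB r4, r0, #4: r4=32-4=28
after LDR r3, [0]: r3=M[0]=27
after LDR r7, [60]: r7=M[60]=29
after ADD r6, r0, #10: r6=32+10=42
after LDR r7, [60]: r7=M[60]=29
after ADD r4, r7, r6: r4=29+42=71
after ADD r3, r0, r4: r3=32+71=103
after OR r0, r7, r7: r0=29|29=29
after LDR r0, [52]: r0=M[52]=38
halt.

71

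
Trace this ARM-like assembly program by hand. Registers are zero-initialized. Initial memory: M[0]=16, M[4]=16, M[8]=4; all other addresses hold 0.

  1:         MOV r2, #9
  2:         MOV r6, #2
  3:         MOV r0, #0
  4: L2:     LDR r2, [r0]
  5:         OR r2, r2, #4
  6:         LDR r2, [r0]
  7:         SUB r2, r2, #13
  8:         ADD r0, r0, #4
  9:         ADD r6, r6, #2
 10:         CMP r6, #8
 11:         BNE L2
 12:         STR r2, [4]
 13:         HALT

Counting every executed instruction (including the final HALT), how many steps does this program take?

r2=9
r6=2
r0=0
r2=M[0]=16
r2=16|4=20
r2=M[0]=16
r2=16-13=3
r0=0+4=4
r6=2+2=4
CMP r6, #8  (cmp 4,8)
BNE L2: taken
r2=M[4]=16
r2=16|4=20
r2=M[4]=16
r2=16-13=3
r0=4+4=8
r6=4+2=6
CMP r6, #8  (cmp 6,8)
BNE L2: taken
r2=M[8]=4
r2=4|4=4
r2=M[8]=4
r2=4-13=-9
r0=8+4=12
r6=6+2=8
CMP r6, #8  (cmp 8,8)
BNE L2: not taken
STR r2, [4] → M[4]=-9
halt.
Total executed instructions: 29.

29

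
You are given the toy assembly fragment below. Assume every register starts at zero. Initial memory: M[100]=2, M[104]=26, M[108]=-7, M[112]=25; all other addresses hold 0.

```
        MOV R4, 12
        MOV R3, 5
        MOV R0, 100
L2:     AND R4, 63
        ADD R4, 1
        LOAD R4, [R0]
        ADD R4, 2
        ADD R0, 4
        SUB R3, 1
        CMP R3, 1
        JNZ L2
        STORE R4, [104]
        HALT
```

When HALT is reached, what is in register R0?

116

after MOV R4, 12: R4=12
after MOV R3, 5: R3=5
after MOV R0, 100: R0=100
after AND R4, 63: R4=12&63=12
after ADD R4, 1: R4=12+1=13
after LOAD R4, [R0]: R4=M[100]=2
after ADD R4, 2: R4=2+2=4
after ADD R0, 4: R0=100+4=104
after SUB R3, 1: R3=5-1=4
CMP R3, 1  (cmp 4,1)
JNZ L2: taken
after AND R4, 63: R4=4&63=4
after ADD R4, 1: R4=4+1=5
after LOAD R4, [R0]: R4=M[104]=26
after ADD R4, 2: R4=26+2=28
after ADD R0, 4: R0=104+4=108
after SUB R3, 1: R3=4-1=3
CMP R3, 1  (cmp 3,1)
JNZ L2: taken
after AND R4, 63: R4=28&63=28
after ADD R4, 1: R4=28+1=29
after LOAD R4, [R0]: R4=M[108]=-7
after ADD R4, 2: R4=(-7)+2=-5
after ADD R0, 4: R0=108+4=112
after SUB R3, 1: R3=3-1=2
CMP R3, 1  (cmp 2,1)
JNZ L2: taken
after AND R4, 63: R4=(-5)&63=59
after ADD R4, 1: R4=59+1=60
after LOAD R4, [R0]: R4=M[112]=25
after ADD R4, 2: R4=25+2=27
after ADD R0, 4: R0=112+4=116
after SUB R3, 1: R3=2-1=1
CMP R3, 1  (cmp 1,1)
JNZ L2: not taken
STORE R4, [104] → M[104]=27
halt.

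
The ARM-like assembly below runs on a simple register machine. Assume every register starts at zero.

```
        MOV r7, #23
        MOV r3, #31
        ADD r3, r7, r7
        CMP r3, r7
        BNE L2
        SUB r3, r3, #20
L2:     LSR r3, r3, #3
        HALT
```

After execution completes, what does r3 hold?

5

MOV r7, #23 → r7=23
MOV r3, #31 → r3=31
ADD r3, r7, r7 → r3=23+23=46
CMP r3, r7  (cmp 46,23)
BNE L2: taken
LSR r3, r3, #3 → r3=46>>3=5
halt.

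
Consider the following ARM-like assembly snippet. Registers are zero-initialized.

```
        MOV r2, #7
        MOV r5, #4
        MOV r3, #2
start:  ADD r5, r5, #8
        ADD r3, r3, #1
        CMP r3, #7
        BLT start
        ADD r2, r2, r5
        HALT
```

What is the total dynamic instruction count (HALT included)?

25

after MOV r2, #7: r2=7
after MOV r5, #4: r5=4
after MOV r3, #2: r3=2
after ADD r5, r5, #8: r5=4+8=12
after ADD r3, r3, #1: r3=2+1=3
CMP r3, #7  (cmp 3,7)
BLT start: taken
after ADD r5, r5, #8: r5=12+8=20
after ADD r3, r3, #1: r3=3+1=4
CMP r3, #7  (cmp 4,7)
BLT start: taken
after ADD r5, r5, #8: r5=20+8=28
after ADD r3, r3, #1: r3=4+1=5
CMP r3, #7  (cmp 5,7)
BLT start: taken
after ADD r5, r5, #8: r5=28+8=36
after ADD r3, r3, #1: r3=5+1=6
CMP r3, #7  (cmp 6,7)
BLT start: taken
after ADD r5, r5, #8: r5=36+8=44
after ADD r3, r3, #1: r3=6+1=7
CMP r3, #7  (cmp 7,7)
BLT start: not taken
after ADD r2, r2, r5: r2=7+44=51
halt.
Total executed instructions: 25.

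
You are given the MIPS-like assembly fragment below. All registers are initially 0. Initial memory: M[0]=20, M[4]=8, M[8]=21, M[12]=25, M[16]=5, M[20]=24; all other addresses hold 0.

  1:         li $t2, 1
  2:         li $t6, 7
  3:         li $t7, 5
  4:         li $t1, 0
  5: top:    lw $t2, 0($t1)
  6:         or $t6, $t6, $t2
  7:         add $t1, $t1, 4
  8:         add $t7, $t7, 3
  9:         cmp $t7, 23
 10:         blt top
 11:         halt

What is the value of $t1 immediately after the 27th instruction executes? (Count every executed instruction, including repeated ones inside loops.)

16

$t2=1
$t6=7
$t7=5
$t1=0
$t2=M[0]=20
$t6=7|20=23
$t1=0+4=4
$t7=5+3=8
cmp $t7, 23  (cmp 8,23)
blt top: taken
$t2=M[4]=8
$t6=23|8=31
$t1=4+4=8
$t7=8+3=11
cmp $t7, 23  (cmp 11,23)
blt top: taken
$t2=M[8]=21
$t6=31|21=31
$t1=8+4=12
$t7=11+3=14
cmp $t7, 23  (cmp 14,23)
blt top: taken
$t2=M[12]=25
$t6=31|25=31
$t1=12+4=16
$t7=14+3=17
cmp $t7, 23  (cmp 17,23)
After step 27: $t1 = 16.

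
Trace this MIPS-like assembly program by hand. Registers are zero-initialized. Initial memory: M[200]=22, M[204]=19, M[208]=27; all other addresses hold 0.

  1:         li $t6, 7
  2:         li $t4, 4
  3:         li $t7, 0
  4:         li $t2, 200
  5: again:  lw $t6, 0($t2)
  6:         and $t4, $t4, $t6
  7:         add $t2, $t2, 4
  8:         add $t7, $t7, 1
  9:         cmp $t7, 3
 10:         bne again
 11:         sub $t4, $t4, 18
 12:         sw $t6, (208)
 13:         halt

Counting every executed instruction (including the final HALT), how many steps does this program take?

$t6=7
$t4=4
$t7=0
$t2=200
$t6=M[200]=22
$t4=4&22=4
$t2=200+4=204
$t7=0+1=1
cmp $t7, 3  (cmp 1,3)
bne again: taken
$t6=M[204]=19
$t4=4&19=0
$t2=204+4=208
$t7=1+1=2
cmp $t7, 3  (cmp 2,3)
bne again: taken
$t6=M[208]=27
$t4=0&27=0
$t2=208+4=212
$t7=2+1=3
cmp $t7, 3  (cmp 3,3)
bne again: not taken
$t4=0-18=-18
sw $t6, (208) → M[208]=27
halt.
Total executed instructions: 25.

25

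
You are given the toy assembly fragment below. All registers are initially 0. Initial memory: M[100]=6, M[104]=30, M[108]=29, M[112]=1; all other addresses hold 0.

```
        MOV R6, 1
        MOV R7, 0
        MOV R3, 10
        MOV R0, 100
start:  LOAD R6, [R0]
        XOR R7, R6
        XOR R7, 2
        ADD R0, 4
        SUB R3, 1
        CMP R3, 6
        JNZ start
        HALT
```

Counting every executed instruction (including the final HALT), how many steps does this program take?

R6=1
R7=0
R3=10
R0=100
R6=M[100]=6
R7=0^6=6
R7=6^2=4
R0=100+4=104
R3=10-1=9
CMP R3, 6  (cmp 9,6)
JNZ start: taken
R6=M[104]=30
R7=4^30=26
R7=26^2=24
R0=104+4=108
R3=9-1=8
CMP R3, 6  (cmp 8,6)
JNZ start: taken
R6=M[108]=29
R7=24^29=5
R7=5^2=7
R0=108+4=112
R3=8-1=7
CMP R3, 6  (cmp 7,6)
JNZ start: taken
R6=M[112]=1
R7=7^1=6
R7=6^2=4
R0=112+4=116
R3=7-1=6
CMP R3, 6  (cmp 6,6)
JNZ start: not taken
halt.
Total executed instructions: 33.

33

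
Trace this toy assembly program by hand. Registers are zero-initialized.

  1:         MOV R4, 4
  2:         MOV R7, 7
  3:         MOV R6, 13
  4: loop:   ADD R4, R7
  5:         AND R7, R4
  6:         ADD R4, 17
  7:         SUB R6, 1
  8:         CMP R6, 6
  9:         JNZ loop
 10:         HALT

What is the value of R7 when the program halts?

3

R4=4
R7=7
R6=13
R4=4+7=11
R7=7&11=3
R4=11+17=28
R6=13-1=12
CMP R6, 6  (cmp 12,6)
JNZ loop: taken
R4=28+3=31
R7=3&31=3
R4=31+17=48
R6=12-1=11
CMP R6, 6  (cmp 11,6)
JNZ loop: taken
R4=48+3=51
R7=3&51=3
R4=51+17=68
R6=11-1=10
CMP R6, 6  (cmp 10,6)
JNZ loop: taken
R4=68+3=71
R7=3&71=3
R4=71+17=88
R6=10-1=9
CMP R6, 6  (cmp 9,6)
JNZ loop: taken
R4=88+3=91
R7=3&91=3
R4=91+17=108
R6=9-1=8
CMP R6, 6  (cmp 8,6)
JNZ loop: taken
R4=108+3=111
R7=3&111=3
R4=111+17=128
R6=8-1=7
CMP R6, 6  (cmp 7,6)
JNZ loop: taken
R4=128+3=131
R7=3&131=3
R4=131+17=148
R6=7-1=6
CMP R6, 6  (cmp 6,6)
JNZ loop: not taken
halt.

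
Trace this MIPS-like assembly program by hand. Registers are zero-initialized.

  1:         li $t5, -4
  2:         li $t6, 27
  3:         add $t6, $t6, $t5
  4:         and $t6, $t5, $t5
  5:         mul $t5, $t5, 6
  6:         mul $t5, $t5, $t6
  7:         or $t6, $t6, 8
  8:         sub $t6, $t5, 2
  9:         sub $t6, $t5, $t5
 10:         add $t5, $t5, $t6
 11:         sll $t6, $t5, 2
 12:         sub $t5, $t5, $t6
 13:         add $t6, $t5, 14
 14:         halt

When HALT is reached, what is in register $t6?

li $t5, -4 → $t5=-4
li $t6, 27 → $t6=27
add $t6, $t6, $t5 → $t6=27+(-4)=23
and $t6, $t5, $t5 → $t6=(-4)&(-4)=-4
mul $t5, $t5, 6 → $t5=(-4)*6=-24
mul $t5, $t5, $t6 → $t5=(-24)*(-4)=96
or $t6, $t6, 8 → $t6=(-4)|8=-4
sub $t6, $t5, 2 → $t6=96-2=94
sub $t6, $t5, $t5 → $t6=96-96=0
add $t5, $t5, $t6 → $t5=96+0=96
sll $t6, $t5, 2 → $t6=96<<2=384
sub $t5, $t5, $t6 → $t5=96-384=-288
add $t6, $t5, 14 → $t6=(-288)+14=-274
halt.

-274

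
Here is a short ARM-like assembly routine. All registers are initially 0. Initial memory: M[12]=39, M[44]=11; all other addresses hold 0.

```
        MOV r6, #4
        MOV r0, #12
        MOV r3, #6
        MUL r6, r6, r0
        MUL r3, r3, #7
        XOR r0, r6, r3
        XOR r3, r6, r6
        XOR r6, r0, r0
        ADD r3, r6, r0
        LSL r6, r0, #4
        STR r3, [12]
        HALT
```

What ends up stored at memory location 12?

26

after MOV r6, #4: r6=4
after MOV r0, #12: r0=12
after MOV r3, #6: r3=6
after MUL r6, r6, r0: r6=4*12=48
after MUL r3, r3, #7: r3=6*7=42
after XOR r0, r6, r3: r0=48^42=26
after XOR r3, r6, r6: r3=48^48=0
after XOR r6, r0, r0: r6=26^26=0
after ADD r3, r6, r0: r3=0+26=26
after LSL r6, r0, #4: r6=26<<4=416
STR r3, [12] → M[12]=26
halt.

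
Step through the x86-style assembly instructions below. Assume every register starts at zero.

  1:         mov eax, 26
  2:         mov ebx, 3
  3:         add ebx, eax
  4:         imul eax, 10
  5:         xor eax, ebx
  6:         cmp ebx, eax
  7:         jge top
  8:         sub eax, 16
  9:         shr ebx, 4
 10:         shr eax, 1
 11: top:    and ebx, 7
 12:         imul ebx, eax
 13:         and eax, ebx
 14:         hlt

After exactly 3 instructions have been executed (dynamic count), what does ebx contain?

eax=26
ebx=3
ebx=3+26=29
After step 3: ebx = 29.

29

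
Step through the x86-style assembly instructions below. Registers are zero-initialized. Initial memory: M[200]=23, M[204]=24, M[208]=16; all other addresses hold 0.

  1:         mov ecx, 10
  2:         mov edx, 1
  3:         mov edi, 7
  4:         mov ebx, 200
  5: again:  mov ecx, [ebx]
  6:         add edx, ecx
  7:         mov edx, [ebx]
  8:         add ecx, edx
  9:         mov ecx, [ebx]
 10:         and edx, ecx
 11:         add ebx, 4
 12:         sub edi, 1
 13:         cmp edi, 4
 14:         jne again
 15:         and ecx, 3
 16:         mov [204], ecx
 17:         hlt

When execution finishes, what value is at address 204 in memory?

ecx=10
edx=1
edi=7
ebx=200
ecx=M[200]=23
edx=1+23=24
edx=M[200]=23
ecx=23+23=46
ecx=M[200]=23
edx=23&23=23
ebx=200+4=204
edi=7-1=6
cmp edi, 4  (cmp 6,4)
jne again: taken
ecx=M[204]=24
edx=23+24=47
edx=M[204]=24
ecx=24+24=48
ecx=M[204]=24
edx=24&24=24
ebx=204+4=208
edi=6-1=5
cmp edi, 4  (cmp 5,4)
jne again: taken
ecx=M[208]=16
edx=24+16=40
edx=M[208]=16
ecx=16+16=32
ecx=M[208]=16
edx=16&16=16
ebx=208+4=212
edi=5-1=4
cmp edi, 4  (cmp 4,4)
jne again: not taken
ecx=16&3=0
mov [204], ecx → M[204]=0
halt.

0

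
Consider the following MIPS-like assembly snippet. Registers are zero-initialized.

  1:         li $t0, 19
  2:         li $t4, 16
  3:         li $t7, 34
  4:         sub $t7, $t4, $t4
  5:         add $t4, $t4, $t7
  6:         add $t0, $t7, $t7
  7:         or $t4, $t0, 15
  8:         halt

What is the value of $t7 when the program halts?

li $t0, 19 → $t0=19
li $t4, 16 → $t4=16
li $t7, 34 → $t7=34
sub $t7, $t4, $t4 → $t7=16-16=0
add $t4, $t4, $t7 → $t4=16+0=16
add $t0, $t7, $t7 → $t0=0+0=0
or $t4, $t0, 15 → $t4=0|15=15
halt.

0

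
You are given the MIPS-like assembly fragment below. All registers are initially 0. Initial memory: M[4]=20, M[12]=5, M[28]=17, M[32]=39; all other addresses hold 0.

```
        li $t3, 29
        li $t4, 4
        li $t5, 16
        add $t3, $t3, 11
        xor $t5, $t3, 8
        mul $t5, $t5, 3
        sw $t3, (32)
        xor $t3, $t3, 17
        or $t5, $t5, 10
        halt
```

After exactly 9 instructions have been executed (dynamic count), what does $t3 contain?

57

li $t3, 29 → $t3=29
li $t4, 4 → $t4=4
li $t5, 16 → $t5=16
add $t3, $t3, 11 → $t3=29+11=40
xor $t5, $t3, 8 → $t5=40^8=32
mul $t5, $t5, 3 → $t5=32*3=96
sw $t3, (32) → M[32]=40
xor $t3, $t3, 17 → $t3=40^17=57
or $t5, $t5, 10 → $t5=96|10=106
After step 9: $t3 = 57.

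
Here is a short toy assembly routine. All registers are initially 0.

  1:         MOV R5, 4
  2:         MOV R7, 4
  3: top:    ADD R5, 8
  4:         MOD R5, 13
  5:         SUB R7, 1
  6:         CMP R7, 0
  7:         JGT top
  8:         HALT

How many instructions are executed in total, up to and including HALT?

R5=4
R7=4
R5=4+8=12
R5=12%13=12
R7=4-1=3
CMP R7, 0  (cmp 3,0)
JGT top: taken
R5=12+8=20
R5=20%13=7
R7=3-1=2
CMP R7, 0  (cmp 2,0)
JGT top: taken
R5=7+8=15
R5=15%13=2
R7=2-1=1
CMP R7, 0  (cmp 1,0)
JGT top: taken
R5=2+8=10
R5=10%13=10
R7=1-1=0
CMP R7, 0  (cmp 0,0)
JGT top: not taken
halt.
Total executed instructions: 23.

23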